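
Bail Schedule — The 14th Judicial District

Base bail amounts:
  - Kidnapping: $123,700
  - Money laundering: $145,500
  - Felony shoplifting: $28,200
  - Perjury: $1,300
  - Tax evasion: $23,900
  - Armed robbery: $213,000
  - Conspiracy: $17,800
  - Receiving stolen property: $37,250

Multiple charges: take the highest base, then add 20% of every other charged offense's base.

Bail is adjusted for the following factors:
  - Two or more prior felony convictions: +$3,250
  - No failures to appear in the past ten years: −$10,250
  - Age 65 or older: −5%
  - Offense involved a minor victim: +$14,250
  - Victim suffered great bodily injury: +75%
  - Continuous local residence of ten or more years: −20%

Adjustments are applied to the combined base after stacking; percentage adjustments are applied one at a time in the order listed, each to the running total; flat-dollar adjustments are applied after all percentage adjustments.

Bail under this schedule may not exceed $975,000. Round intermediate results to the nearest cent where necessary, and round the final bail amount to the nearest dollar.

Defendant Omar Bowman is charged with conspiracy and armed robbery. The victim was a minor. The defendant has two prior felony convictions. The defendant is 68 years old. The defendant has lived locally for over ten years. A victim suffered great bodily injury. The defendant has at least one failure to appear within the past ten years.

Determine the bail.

Base amounts from the schedule: conspiracy $17,800; armed robbery $213,000.
Stacking rule: highest base plus 20% of each additional charge. Highest is armed robbery at $213,000. Additional: $17,800 × 20% = $3,560. Combined base = $213,000 + $3,560 = $216,560.
Age 65 or older (−5%): $216,560 × 0.95 = $205,732.
Victim suffered great bodily injury (+75%): $205,732 × 1.75 = $360,031.
Continuous local residence of ten or more years (−20%): $360,031 × 0.8 = $288,024.80.
Two or more prior felony convictions (+$3,250 flat): $288,024.80 + $3,250 = $291,274.80.
Offense involved a minor victim (+$14,250 flat): $291,274.80 + $14,250 = $305,524.80.
$305,524.80 is within the $975,000 maximum.
Rounded to the nearest dollar: $305,525.

$305,525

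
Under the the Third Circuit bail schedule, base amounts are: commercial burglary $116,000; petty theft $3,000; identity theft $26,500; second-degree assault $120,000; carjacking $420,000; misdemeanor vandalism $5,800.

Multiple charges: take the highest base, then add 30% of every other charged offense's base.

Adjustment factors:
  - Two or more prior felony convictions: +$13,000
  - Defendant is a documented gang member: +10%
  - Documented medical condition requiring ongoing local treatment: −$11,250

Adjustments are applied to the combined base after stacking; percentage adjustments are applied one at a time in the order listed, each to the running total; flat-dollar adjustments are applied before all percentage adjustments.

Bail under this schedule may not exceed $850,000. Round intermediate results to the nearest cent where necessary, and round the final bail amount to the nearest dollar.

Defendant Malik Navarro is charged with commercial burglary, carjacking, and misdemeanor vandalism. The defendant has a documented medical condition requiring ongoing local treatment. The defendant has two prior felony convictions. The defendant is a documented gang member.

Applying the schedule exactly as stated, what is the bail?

Base amounts from the schedule: commercial burglary $116,000; carjacking $420,000; misdemeanor vandalism $5,800.
Stacking rule: highest base plus 30% of each additional charge. Highest is carjacking at $420,000. Additional: $116,000 × 30% = $34,800; $5,800 × 30% = $1,740. Combined base = $420,000 + $36,540 = $456,540.
Two or more prior felony convictions (+$13,000 flat): $456,540 + $13,000 = $469,540.
Documented medical condition requiring ongoing local treatment (−$11,250 flat): $469,540 − $11,250 = $458,290.
Defendant is a documented gang member (+10%): $458,290 × 1.1 = $504,119.
$504,119 is within the $850,000 maximum.

$504,119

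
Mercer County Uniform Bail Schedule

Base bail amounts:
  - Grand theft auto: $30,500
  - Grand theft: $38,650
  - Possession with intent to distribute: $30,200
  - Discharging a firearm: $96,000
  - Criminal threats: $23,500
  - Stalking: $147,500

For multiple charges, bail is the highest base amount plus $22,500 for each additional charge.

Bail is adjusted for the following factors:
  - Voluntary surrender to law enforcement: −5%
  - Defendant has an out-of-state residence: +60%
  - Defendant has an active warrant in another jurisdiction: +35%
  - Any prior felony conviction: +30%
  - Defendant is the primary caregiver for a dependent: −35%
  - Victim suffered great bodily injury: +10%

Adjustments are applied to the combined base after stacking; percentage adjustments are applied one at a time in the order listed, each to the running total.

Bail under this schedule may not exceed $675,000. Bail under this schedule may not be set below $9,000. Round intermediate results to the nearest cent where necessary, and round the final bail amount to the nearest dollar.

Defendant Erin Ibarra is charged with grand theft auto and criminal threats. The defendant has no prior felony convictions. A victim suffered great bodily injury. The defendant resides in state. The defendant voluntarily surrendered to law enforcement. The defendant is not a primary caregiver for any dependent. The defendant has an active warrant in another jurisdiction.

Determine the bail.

Base amounts from the schedule: grand theft auto $30,500; criminal threats $23,500.
Stacking rule: highest base plus $22,500 per additional charge. Highest is grand theft auto at $30,500; 1 additional charge → +$22,500. Combined base = $53,000.
Voluntary surrender to law enforcement (−5%): $53,000 × 0.95 = $50,350.
Defendant has an active warrant in another jurisdiction (+35%): $50,350 × 1.35 = $67,972.50.
Victim suffered great bodily injury (+10%): $67,972.50 × 1.1 = $74,769.75.
$74,769.75 is within the $675,000 maximum.
$74,769.75 is at or above the $9,000 minimum.
Rounded to the nearest dollar: $74,770.

$74,770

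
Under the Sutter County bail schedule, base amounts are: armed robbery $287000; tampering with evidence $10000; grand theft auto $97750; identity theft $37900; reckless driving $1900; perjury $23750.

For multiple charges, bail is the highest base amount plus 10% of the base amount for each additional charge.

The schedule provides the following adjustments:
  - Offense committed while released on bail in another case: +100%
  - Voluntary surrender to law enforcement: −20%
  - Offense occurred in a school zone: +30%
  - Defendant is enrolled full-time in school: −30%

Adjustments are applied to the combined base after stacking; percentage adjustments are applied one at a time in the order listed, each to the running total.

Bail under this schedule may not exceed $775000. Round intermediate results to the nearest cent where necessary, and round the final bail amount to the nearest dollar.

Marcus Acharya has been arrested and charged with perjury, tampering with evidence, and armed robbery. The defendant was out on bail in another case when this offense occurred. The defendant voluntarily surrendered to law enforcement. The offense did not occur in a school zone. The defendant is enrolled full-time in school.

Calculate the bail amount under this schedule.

Base amounts from the schedule: perjury $23750; tampering with evidence $10000; armed robbery $287000.
Stacking rule: highest base plus 10% of each additional charge. Highest is armed robbery at $287000. Additional: $23750 × 10% = $2375; $10000 × 10% = $1000. Combined base = $287000 + $3375 = $290375.
Offense committed while released on bail in another case (+100%): $290375 × 2 = $580750.
Voluntary surrender to law enforcement (−20%): $580750 × 0.8 = $464600.
Defendant is enrolled full-time in school (−30%): $464600 × 0.7 = $325220.
$325220 is within the $775000 maximum.

$325220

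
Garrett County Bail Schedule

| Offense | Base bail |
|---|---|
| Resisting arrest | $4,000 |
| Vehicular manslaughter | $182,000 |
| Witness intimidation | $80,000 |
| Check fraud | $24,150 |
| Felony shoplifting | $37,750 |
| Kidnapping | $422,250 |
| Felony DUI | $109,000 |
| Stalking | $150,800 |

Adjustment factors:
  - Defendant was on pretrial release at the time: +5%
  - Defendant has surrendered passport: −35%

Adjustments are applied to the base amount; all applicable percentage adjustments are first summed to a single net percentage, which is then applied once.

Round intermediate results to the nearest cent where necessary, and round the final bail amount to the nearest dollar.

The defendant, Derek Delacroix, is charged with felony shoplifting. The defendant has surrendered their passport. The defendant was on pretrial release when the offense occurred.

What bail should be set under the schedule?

Base amounts from the schedule: felony shoplifting $37,750.
Single charge. Combined base = $37,750.
Net percentage adjustment: +5% −35% = −30%. $37,750 × 0.7 = $26,425.

$26,425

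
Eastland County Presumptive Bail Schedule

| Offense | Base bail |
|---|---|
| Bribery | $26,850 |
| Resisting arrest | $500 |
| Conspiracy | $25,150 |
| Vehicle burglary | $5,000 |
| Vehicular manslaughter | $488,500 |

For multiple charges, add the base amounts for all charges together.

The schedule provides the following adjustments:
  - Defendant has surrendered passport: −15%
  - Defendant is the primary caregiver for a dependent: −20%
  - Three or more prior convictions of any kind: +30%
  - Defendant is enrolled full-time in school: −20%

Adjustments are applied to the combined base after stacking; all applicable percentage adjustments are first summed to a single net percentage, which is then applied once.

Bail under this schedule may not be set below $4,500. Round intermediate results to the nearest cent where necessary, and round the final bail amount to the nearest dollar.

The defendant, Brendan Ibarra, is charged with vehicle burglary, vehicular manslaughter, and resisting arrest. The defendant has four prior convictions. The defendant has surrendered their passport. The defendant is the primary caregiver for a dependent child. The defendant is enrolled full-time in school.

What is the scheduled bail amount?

$370,500

Base amounts from the schedule: vehicle burglary $5,000; vehicular manslaughter $488,500; resisting arrest $500.
Stacking rule: sum of all bases. $5,000 + $488,500 + $500 = $494,000.
Net percentage adjustment: −15% −20% +30% −20% = −25%. $494,000 × 0.75 = $370,500.
$370,500 is at or above the $4,500 minimum.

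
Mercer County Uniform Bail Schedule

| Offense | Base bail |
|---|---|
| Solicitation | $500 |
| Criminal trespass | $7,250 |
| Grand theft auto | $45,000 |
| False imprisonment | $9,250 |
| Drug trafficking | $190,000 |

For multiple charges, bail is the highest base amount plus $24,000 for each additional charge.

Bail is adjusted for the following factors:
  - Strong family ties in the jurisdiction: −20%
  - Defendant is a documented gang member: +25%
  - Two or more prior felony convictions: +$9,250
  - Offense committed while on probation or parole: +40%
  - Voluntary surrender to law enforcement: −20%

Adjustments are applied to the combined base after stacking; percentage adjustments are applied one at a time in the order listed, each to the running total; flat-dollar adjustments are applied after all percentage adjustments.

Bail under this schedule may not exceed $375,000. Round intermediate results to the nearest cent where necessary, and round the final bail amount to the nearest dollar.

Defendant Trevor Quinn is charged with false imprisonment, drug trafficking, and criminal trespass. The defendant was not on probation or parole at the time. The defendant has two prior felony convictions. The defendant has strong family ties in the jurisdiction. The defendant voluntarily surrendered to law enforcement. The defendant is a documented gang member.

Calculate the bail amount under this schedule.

$199,650

Base amounts from the schedule: false imprisonment $9,250; drug trafficking $190,000; criminal trespass $7,250.
Stacking rule: highest base plus $24,000 per additional charge. Highest is drug trafficking at $190,000; 2 additional charges → +$48,000. Combined base = $238,000.
Strong family ties in the jurisdiction (−20%): $238,000 × 0.8 = $190,400.
Defendant is a documented gang member (+25%): $190,400 × 1.25 = $238,000.
Voluntary surrender to law enforcement (−20%): $238,000 × 0.8 = $190,400.
Two or more prior felony convictions (+$9,250 flat): $190,400 + $9,250 = $199,650.
$199,650 is within the $375,000 maximum.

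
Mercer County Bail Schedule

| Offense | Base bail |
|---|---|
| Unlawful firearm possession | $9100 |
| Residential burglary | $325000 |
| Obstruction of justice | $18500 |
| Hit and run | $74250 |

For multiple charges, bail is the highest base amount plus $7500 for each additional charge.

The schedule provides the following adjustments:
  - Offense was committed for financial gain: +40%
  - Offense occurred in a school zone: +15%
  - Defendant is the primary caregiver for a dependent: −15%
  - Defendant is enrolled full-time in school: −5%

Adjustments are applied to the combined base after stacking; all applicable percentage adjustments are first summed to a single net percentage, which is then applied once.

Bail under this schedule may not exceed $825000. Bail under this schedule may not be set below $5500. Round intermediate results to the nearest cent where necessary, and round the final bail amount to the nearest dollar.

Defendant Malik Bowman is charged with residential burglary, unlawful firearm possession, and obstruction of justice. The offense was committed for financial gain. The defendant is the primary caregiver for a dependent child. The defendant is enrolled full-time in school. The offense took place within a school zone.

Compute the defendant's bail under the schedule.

$459000

Base amounts from the schedule: residential burglary $325000; unlawful firearm possession $9100; obstruction of justice $18500.
Stacking rule: highest base plus $7500 per additional charge. Highest is residential burglary at $325000; 2 additional charges → +$15000. Combined base = $340000.
Net percentage adjustment: +40% +15% −15% −5% = +35%. $340000 × 1.35 = $459000.
$459000 is within the $825000 maximum.
$459000 is at or above the $5500 minimum.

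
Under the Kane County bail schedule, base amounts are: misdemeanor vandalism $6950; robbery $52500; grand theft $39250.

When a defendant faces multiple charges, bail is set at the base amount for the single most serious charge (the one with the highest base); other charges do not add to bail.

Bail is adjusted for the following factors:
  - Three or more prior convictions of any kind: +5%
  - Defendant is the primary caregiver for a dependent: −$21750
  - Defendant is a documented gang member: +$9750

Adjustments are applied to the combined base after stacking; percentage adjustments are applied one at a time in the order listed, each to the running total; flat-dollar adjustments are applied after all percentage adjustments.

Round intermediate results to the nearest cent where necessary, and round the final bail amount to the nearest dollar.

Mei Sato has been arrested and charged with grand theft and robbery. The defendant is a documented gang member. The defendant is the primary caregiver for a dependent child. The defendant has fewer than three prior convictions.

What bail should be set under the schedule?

$40500

Base amounts from the schedule: grand theft $39250; robbery $52500.
Stacking rule: use the highest base only. Highest is robbery at $52500. Combined base = $52500.
Defendant is the primary caregiver for a dependent (−$21750 flat): $52500 − $21750 = $30750.
Defendant is a documented gang member (+$9750 flat): $30750 + $9750 = $40500.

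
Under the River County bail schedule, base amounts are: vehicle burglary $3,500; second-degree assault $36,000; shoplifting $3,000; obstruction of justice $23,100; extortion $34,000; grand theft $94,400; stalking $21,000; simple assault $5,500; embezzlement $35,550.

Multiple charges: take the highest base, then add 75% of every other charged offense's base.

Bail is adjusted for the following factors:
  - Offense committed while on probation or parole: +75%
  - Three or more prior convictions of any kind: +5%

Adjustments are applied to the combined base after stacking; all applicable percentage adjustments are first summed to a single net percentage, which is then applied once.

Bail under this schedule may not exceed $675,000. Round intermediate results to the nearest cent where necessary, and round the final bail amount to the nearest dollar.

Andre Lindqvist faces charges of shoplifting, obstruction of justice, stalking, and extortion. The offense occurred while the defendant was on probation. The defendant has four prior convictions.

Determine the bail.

Base amounts from the schedule: shoplifting $3,000; obstruction of justice $23,100; stalking $21,000; extortion $34,000.
Stacking rule: highest base plus 75% of each additional charge. Highest is extortion at $34,000. Additional: $3,000 × 75% = $2,250; $23,100 × 75% = $17,325; $21,000 × 75% = $15,750. Combined base = $34,000 + $35,325 = $69,325.
Net percentage adjustment: +75% +5% = +80%. $69,325 × 1.8 = $124,785.
$124,785 is within the $675,000 maximum.

$124,785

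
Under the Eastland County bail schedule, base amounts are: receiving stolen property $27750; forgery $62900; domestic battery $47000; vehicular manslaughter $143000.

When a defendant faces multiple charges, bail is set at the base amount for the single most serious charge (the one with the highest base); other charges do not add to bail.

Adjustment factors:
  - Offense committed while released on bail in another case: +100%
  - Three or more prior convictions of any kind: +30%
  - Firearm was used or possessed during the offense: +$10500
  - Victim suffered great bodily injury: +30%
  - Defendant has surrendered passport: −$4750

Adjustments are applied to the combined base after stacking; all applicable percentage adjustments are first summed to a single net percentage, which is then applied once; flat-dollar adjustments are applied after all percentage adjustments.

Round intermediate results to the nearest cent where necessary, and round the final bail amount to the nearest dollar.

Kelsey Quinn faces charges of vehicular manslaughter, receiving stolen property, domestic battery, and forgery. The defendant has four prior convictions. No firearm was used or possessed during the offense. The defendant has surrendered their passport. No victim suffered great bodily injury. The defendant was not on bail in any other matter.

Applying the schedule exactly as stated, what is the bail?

Base amounts from the schedule: vehicular manslaughter $143000; receiving stolen property $27750; domestic battery $47000; forgery $62900.
Stacking rule: use the highest base only. Highest is vehicular manslaughter at $143000. Combined base = $143000.
Three or more prior convictions of any kind (+30%): $143000 × 1.3 = $185900.
Defendant has surrendered passport (−$4750 flat): $185900 − $4750 = $181150.

$181150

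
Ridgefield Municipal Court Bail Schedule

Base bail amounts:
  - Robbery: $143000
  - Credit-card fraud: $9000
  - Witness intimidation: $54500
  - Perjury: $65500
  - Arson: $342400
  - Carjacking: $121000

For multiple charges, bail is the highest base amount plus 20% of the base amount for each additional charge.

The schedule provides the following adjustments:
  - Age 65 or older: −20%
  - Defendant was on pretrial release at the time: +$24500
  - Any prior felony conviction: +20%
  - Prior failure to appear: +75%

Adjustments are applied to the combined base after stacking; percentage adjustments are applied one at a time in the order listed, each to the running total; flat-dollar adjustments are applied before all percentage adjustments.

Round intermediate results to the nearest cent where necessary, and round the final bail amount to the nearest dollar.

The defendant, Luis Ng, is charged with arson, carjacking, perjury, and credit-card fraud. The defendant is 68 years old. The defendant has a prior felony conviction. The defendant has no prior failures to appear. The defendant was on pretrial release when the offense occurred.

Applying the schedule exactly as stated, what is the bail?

Base amounts from the schedule: arson $342400; carjacking $121000; perjury $65500; credit-card fraud $9000.
Stacking rule: highest base plus 20% of each additional charge. Highest is arson at $342400. Additional: $121000 × 20% = $24200; $65500 × 20% = $13100; $9000 × 20% = $1800. Combined base = $342400 + $39100 = $381500.
Defendant was on pretrial release at the time (+$24500 flat): $381500 + $24500 = $406000.
Age 65 or older (−20%): $406000 × 0.8 = $324800.
Any prior felony conviction (+20%): $324800 × 1.2 = $389760.

$389760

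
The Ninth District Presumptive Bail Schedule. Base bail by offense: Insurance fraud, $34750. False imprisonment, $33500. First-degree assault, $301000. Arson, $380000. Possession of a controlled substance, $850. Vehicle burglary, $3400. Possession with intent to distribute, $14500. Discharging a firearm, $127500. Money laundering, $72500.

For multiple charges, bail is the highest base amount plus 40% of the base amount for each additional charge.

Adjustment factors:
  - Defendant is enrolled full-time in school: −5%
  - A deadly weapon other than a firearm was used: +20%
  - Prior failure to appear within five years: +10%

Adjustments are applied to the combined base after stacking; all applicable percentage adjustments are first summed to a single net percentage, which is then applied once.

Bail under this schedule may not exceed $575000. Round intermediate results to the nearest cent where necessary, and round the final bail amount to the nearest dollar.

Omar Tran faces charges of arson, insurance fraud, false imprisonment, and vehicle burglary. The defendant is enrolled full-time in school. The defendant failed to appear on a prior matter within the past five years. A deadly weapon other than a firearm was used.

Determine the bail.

$510825

Base amounts from the schedule: arson $380000; insurance fraud $34750; false imprisonment $33500; vehicle burglary $3400.
Stacking rule: highest base plus 40% of each additional charge. Highest is arson at $380000. Additional: $34750 × 40% = $13900; $33500 × 40% = $13400; $3400 × 40% = $1360. Combined base = $380000 + $28660 = $408660.
Net percentage adjustment: −5% +20% +10% = +25%. $408660 × 1.25 = $510825.
$510825 is within the $575000 maximum.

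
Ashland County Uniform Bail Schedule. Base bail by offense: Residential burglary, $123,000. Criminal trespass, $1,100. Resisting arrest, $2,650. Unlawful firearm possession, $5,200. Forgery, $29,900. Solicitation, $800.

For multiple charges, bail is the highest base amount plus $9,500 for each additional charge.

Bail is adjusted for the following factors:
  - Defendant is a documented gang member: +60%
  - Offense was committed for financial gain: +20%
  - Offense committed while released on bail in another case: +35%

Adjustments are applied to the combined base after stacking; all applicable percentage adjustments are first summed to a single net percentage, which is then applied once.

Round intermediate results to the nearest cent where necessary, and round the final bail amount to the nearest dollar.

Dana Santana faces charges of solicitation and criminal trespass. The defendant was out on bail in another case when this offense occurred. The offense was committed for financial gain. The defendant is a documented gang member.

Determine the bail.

$22,790

Base amounts from the schedule: solicitation $800; criminal trespass $1,100.
Stacking rule: highest base plus $9,500 per additional charge. Highest is criminal trespass at $1,100; 1 additional charge → +$9,500. Combined base = $10,600.
Net percentage adjustment: +60% +20% +35% = +115%. $10,600 × 2.15 = $22,790.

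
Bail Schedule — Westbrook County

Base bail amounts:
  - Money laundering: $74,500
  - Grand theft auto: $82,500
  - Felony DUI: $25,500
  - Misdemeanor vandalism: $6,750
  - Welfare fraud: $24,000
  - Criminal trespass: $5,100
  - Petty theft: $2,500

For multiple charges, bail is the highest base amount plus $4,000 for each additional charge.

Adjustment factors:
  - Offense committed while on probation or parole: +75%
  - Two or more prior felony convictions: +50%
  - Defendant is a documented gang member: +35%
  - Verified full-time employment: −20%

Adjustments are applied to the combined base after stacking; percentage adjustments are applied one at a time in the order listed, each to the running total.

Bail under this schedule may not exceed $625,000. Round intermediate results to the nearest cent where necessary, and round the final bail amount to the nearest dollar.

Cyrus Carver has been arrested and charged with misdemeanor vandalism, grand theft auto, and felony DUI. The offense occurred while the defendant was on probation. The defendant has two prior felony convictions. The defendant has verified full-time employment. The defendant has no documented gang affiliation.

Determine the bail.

$190,050

Base amounts from the schedule: misdemeanor vandalism $6,750; grand theft auto $82,500; felony DUI $25,500.
Stacking rule: highest base plus $4,000 per additional charge. Highest is grand theft auto at $82,500; 2 additional charges → +$8,000. Combined base = $90,500.
Offense committed while on probation or parole (+75%): $90,500 × 1.75 = $158,375.
Two or more prior felony convictions (+50%): $158,375 × 1.5 = $237,562.50.
Verified full-time employment (−20%): $237,562.50 × 0.8 = $190,050.
$190,050 is within the $625,000 maximum.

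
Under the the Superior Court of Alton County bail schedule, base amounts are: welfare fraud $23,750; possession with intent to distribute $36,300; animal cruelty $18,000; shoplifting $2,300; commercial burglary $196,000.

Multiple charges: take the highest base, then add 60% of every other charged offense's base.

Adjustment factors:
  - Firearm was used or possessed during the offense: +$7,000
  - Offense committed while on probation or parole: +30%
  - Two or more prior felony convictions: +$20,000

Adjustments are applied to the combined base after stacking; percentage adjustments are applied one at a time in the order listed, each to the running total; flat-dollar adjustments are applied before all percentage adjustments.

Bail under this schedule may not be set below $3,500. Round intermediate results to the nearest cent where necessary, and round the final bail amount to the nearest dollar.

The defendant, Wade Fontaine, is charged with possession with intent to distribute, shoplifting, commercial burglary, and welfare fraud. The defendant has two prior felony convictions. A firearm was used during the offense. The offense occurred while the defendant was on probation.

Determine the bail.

Base amounts from the schedule: possession with intent to distribute $36,300; shoplifting $2,300; commercial burglary $196,000; welfare fraud $23,750.
Stacking rule: highest base plus 60% of each additional charge. Highest is commercial burglary at $196,000. Additional: $36,300 × 60% = $21,780; $2,300 × 60% = $1,380; $23,750 × 60% = $14,250. Combined base = $196,000 + $37,410 = $233,410.
Firearm was used or possessed during the offense (+$7,000 flat): $233,410 + $7,000 = $240,410.
Two or more prior felony convictions (+$20,000 flat): $240,410 + $20,000 = $260,410.
Offense committed while on probation or parole (+30%): $260,410 × 1.3 = $338,533.
$338,533 is at or above the $3,500 minimum.

$338,533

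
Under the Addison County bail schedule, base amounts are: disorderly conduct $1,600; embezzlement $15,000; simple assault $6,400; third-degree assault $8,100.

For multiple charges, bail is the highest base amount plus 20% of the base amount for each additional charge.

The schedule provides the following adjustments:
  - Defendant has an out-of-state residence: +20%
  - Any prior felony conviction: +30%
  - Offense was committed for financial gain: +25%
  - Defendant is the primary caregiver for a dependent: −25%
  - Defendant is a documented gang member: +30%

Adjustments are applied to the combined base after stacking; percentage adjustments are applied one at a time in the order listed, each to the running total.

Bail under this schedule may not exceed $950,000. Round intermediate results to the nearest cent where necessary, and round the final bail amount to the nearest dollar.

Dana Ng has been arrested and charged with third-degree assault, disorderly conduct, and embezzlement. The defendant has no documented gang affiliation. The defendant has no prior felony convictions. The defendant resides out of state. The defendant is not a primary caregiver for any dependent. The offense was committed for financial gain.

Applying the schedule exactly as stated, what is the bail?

Base amounts from the schedule: third-degree assault $8,100; disorderly conduct $1,600; embezzlement $15,000.
Stacking rule: highest base plus 20% of each additional charge. Highest is embezzlement at $15,000. Additional: $8,100 × 20% = $1,620; $1,600 × 20% = $320. Combined base = $15,000 + $1,940 = $16,940.
Defendant has an out-of-state residence (+20%): $16,940 × 1.2 = $20,328.
Offense was committed for financial gain (+25%): $20,328 × 1.25 = $25,410.
$25,410 is within the $950,000 maximum.

$25,410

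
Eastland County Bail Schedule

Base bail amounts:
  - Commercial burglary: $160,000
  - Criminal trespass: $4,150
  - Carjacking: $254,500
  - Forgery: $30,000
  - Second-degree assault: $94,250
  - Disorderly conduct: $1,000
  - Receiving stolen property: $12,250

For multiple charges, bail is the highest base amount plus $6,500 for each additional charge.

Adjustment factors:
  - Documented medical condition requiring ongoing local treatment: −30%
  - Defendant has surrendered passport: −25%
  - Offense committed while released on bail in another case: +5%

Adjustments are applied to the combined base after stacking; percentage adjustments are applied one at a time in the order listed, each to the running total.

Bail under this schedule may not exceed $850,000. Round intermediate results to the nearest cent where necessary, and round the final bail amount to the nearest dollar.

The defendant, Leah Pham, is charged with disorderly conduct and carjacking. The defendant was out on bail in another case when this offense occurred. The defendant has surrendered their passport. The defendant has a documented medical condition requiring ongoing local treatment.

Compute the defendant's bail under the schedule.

$143,876

Base amounts from the schedule: disorderly conduct $1,000; carjacking $254,500.
Stacking rule: highest base plus $6,500 per additional charge. Highest is carjacking at $254,500; 1 additional charge → +$6,500. Combined base = $261,000.
Documented medical condition requiring ongoing local treatment (−30%): $261,000 × 0.7 = $182,700.
Defendant has surrendered passport (−25%): $182,700 × 0.75 = $137,025.
Offense committed while released on bail in another case (+5%): $137,025 × 1.05 = $143,876.25.
$143,876.25 is within the $850,000 maximum.
Rounded to the nearest dollar: $143,876.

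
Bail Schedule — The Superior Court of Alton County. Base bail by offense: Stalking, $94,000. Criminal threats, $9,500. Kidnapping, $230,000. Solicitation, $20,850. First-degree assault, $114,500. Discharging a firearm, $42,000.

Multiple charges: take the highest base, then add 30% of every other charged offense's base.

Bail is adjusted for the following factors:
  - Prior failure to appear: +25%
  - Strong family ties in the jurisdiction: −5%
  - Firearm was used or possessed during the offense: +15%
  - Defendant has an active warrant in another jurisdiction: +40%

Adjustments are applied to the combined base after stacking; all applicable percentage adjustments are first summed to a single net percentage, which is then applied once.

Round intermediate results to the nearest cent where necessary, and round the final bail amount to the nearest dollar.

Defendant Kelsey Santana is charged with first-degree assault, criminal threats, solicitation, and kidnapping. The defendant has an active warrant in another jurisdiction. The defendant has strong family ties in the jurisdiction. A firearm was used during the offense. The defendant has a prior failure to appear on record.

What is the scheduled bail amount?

$478,546

Base amounts from the schedule: first-degree assault $114,500; criminal threats $9,500; solicitation $20,850; kidnapping $230,000.
Stacking rule: highest base plus 30% of each additional charge. Highest is kidnapping at $230,000. Additional: $114,500 × 30% = $34,350; $9,500 × 30% = $2,850; $20,850 × 30% = $6,255. Combined base = $230,000 + $43,455 = $273,455.
Net percentage adjustment: +25% −5% +15% +40% = +75%. $273,455 × 1.75 = $478,546.25.
Rounded to the nearest dollar: $478,546.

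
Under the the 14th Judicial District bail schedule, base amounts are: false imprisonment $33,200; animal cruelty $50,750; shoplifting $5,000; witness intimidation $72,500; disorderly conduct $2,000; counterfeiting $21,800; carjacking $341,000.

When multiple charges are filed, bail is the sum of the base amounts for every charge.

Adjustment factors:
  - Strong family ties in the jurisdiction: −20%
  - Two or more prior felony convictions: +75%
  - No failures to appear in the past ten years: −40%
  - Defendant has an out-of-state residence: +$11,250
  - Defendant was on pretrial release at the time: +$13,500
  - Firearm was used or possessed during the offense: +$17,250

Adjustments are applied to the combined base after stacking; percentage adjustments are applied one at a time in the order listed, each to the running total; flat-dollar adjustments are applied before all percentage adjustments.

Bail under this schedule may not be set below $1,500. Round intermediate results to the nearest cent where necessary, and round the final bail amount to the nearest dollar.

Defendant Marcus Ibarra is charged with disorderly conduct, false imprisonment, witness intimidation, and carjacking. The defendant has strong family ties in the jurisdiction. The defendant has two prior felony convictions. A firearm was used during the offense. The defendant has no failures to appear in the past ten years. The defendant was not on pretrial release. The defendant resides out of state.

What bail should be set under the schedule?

Base amounts from the schedule: disorderly conduct $2,000; false imprisonment $33,200; witness intimidation $72,500; carjacking $341,000.
Stacking rule: sum of all bases. $2,000 + $33,200 + $72,500 + $341,000 = $448,700.
Defendant has an out-of-state residence (+$11,250 flat): $448,700 + $11,250 = $459,950.
Firearm was used or possessed during the offense (+$17,250 flat): $459,950 + $17,250 = $477,200.
Strong family ties in the jurisdiction (−20%): $477,200 × 0.8 = $381,760.
Two or more prior felony convictions (+75%): $381,760 × 1.75 = $668,080.
No failures to appear in the past ten years (−40%): $668,080 × 0.6 = $400,848.
$400,848 is at or above the $1,500 minimum.

$400,848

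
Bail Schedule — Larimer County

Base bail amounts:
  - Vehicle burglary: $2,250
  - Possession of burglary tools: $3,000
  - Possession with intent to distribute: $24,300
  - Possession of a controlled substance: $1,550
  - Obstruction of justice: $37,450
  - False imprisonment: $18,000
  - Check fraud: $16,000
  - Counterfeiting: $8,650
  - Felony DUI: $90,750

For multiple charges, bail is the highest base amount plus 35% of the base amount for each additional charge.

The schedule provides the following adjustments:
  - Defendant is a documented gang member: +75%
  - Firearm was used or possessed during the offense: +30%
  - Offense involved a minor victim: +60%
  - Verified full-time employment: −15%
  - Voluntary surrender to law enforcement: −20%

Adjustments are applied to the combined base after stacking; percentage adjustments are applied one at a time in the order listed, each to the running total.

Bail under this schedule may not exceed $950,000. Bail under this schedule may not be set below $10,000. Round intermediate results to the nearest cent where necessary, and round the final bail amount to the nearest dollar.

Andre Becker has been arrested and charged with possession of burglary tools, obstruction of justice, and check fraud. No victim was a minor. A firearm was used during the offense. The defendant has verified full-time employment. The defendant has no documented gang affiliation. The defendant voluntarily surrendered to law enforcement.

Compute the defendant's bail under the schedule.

Base amounts from the schedule: possession of burglary tools $3,000; obstruction of justice $37,450; check fraud $16,000.
Stacking rule: highest base plus 35% of each additional charge. Highest is obstruction of justice at $37,450. Additional: $3,000 × 35% = $1,050; $16,000 × 35% = $5,600. Combined base = $37,450 + $6,650 = $44,100.
Firearm was used or possessed during the offense (+30%): $44,100 × 1.3 = $57,330.
Verified full-time employment (−15%): $57,330 × 0.85 = $48,730.50.
Voluntary surrender to law enforcement (−20%): $48,730.50 × 0.8 = $38,984.40.
$38,984.40 is within the $950,000 maximum.
$38,984.40 is at or above the $10,000 minimum.
Rounded to the nearest dollar: $38,984.

$38,984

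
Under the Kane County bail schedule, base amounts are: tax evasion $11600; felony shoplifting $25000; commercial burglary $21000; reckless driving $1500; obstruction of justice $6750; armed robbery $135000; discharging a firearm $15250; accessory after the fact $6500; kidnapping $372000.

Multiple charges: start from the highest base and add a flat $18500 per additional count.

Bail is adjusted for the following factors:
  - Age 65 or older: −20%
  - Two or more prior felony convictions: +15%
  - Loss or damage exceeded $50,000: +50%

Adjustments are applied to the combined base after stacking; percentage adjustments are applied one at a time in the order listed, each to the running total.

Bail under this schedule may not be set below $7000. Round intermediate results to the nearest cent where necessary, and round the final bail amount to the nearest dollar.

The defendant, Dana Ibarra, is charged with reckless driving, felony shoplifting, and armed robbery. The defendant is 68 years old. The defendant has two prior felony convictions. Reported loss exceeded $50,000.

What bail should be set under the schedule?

$237360

Base amounts from the schedule: reckless driving $1500; felony shoplifting $25000; armed robbery $135000.
Stacking rule: highest base plus $18500 per additional charge. Highest is armed robbery at $135000; 2 additional charges → +$37000. Combined base = $172000.
Age 65 or older (−20%): $172000 × 0.8 = $137600.
Two or more prior felony convictions (+15%): $137600 × 1.15 = $158240.
Loss or damage exceeded $50,000 (+50%): $158240 × 1.5 = $237360.
$237360 is at or above the $7000 minimum.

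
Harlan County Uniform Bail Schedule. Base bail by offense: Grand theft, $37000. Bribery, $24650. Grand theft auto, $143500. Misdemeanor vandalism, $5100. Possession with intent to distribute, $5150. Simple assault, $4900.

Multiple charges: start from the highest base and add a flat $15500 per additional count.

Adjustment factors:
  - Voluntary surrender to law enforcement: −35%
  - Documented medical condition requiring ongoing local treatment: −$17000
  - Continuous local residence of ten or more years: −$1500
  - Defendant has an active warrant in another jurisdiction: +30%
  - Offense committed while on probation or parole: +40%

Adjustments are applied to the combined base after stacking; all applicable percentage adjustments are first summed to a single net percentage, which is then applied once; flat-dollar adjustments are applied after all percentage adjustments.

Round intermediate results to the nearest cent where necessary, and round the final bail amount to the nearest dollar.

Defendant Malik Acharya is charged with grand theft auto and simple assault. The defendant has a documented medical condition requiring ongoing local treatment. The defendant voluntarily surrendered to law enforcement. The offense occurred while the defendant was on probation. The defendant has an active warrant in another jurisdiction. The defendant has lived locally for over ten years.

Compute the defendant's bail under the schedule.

$196150

Base amounts from the schedule: grand theft auto $143500; simple assault $4900.
Stacking rule: highest base plus $15500 per additional charge. Highest is grand theft auto at $143500; 1 additional charge → +$15500. Combined base = $159000.
Net percentage adjustment: −35% +30% +40% = +35%. $159000 × 1.35 = $214650.
Documented medical condition requiring ongoing local treatment (−$17000 flat): $214650 − $17000 = $197650.
Continuous local residence of ten or more years (−$1500 flat): $197650 − $1500 = $196150.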